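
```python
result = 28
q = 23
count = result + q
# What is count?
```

Answer: 51

Derivation:
Trace (tracking count):
result = 28  # -> result = 28
q = 23  # -> q = 23
count = result + q  # -> count = 51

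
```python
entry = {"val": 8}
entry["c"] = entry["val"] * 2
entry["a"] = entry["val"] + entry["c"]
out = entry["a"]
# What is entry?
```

Trace (tracking entry):
entry = {'val': 8}  # -> entry = {'val': 8}
entry['c'] = entry['val'] * 2  # -> entry = {'val': 8, 'c': 16}
entry['a'] = entry['val'] + entry['c']  # -> entry = {'val': 8, 'c': 16, 'a': 24}
out = entry['a']  # -> out = 24

Answer: {'val': 8, 'c': 16, 'a': 24}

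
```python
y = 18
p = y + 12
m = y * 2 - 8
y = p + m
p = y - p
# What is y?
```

Trace (tracking y):
y = 18  # -> y = 18
p = y + 12  # -> p = 30
m = y * 2 - 8  # -> m = 28
y = p + m  # -> y = 58
p = y - p  # -> p = 28

Answer: 58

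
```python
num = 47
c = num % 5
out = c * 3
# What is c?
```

Trace (tracking c):
num = 47  # -> num = 47
c = num % 5  # -> c = 2
out = c * 3  # -> out = 6

Answer: 2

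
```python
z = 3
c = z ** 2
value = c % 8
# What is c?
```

Trace (tracking c):
z = 3  # -> z = 3
c = z ** 2  # -> c = 9
value = c % 8  # -> value = 1

Answer: 9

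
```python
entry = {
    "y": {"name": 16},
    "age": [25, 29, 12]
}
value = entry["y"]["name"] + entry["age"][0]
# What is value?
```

Trace (tracking value):
entry = {'y': {'name': 16}, 'age': [25, 29, 12]}  # -> entry = {'y': {'name': 16}, 'age': [25, 29, 12]}
value = entry['y']['name'] + entry['age'][0]  # -> value = 41

Answer: 41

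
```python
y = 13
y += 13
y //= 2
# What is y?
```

Answer: 13

Derivation:
Trace (tracking y):
y = 13  # -> y = 13
y += 13  # -> y = 26
y //= 2  # -> y = 13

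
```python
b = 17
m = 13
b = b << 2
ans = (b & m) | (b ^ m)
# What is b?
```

Trace (tracking b):
b = 17  # -> b = 17
m = 13  # -> m = 13
b = b << 2  # -> b = 68
ans = b & m | b ^ m  # -> ans = 77

Answer: 68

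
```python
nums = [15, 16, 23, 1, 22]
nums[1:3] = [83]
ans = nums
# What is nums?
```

Trace (tracking nums):
nums = [15, 16, 23, 1, 22]  # -> nums = [15, 16, 23, 1, 22]
nums[1:3] = [83]  # -> nums = [15, 83, 1, 22]
ans = nums  # -> ans = [15, 83, 1, 22]

Answer: [15, 83, 1, 22]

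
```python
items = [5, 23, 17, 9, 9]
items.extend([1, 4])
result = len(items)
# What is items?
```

Answer: [5, 23, 17, 9, 9, 1, 4]

Derivation:
Trace (tracking items):
items = [5, 23, 17, 9, 9]  # -> items = [5, 23, 17, 9, 9]
items.extend([1, 4])  # -> items = [5, 23, 17, 9, 9, 1, 4]
result = len(items)  # -> result = 7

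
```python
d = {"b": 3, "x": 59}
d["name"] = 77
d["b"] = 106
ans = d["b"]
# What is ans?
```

Answer: 106

Derivation:
Trace (tracking ans):
d = {'b': 3, 'x': 59}  # -> d = {'b': 3, 'x': 59}
d['name'] = 77  # -> d = {'b': 3, 'x': 59, 'name': 77}
d['b'] = 106  # -> d = {'b': 106, 'x': 59, 'name': 77}
ans = d['b']  # -> ans = 106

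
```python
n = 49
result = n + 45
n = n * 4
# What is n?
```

Answer: 196

Derivation:
Trace (tracking n):
n = 49  # -> n = 49
result = n + 45  # -> result = 94
n = n * 4  # -> n = 196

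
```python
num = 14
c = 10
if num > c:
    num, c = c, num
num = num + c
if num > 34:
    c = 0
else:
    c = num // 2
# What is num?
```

Trace (tracking num):
num = 14  # -> num = 14
c = 10  # -> c = 10
if num > c:  # condition is True
    num, c = (c, num)  # -> num = 10, c = 14
num = num + c  # -> num = 24
if num > 34:  # condition is False
else:
    c = num // 2  # -> c = 12

Answer: 24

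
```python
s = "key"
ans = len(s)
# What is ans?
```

Answer: 3

Derivation:
Trace (tracking ans):
s = 'key'  # -> s = 'key'
ans = len(s)  # -> ans = 3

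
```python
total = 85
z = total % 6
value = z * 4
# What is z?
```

Answer: 1

Derivation:
Trace (tracking z):
total = 85  # -> total = 85
z = total % 6  # -> z = 1
value = z * 4  # -> value = 4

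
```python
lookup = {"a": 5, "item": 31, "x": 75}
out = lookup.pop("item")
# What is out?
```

Answer: 31

Derivation:
Trace (tracking out):
lookup = {'a': 5, 'item': 31, 'x': 75}  # -> lookup = {'a': 5, 'item': 31, 'x': 75}
out = lookup.pop('item')  # -> out = 31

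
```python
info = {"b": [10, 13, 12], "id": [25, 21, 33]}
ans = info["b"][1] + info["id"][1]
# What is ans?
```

Trace (tracking ans):
info = {'b': [10, 13, 12], 'id': [25, 21, 33]}  # -> info = {'b': [10, 13, 12], 'id': [25, 21, 33]}
ans = info['b'][1] + info['id'][1]  # -> ans = 34

Answer: 34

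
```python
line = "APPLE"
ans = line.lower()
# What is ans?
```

Trace (tracking ans):
line = 'APPLE'  # -> line = 'APPLE'
ans = line.lower()  # -> ans = 'apple'

Answer: 'apple'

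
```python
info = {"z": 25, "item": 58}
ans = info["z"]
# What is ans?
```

Trace (tracking ans):
info = {'z': 25, 'item': 58}  # -> info = {'z': 25, 'item': 58}
ans = info['z']  # -> ans = 25

Answer: 25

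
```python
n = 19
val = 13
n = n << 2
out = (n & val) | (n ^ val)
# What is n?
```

Trace (tracking n):
n = 19  # -> n = 19
val = 13  # -> val = 13
n = n << 2  # -> n = 76
out = n & val | n ^ val  # -> out = 77

Answer: 76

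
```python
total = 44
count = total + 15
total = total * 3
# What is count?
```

Trace (tracking count):
total = 44  # -> total = 44
count = total + 15  # -> count = 59
total = total * 3  # -> total = 132

Answer: 59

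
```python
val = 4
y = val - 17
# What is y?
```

Answer: -13

Derivation:
Trace (tracking y):
val = 4  # -> val = 4
y = val - 17  # -> y = -13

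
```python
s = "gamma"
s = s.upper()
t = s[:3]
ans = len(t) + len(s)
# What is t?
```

Answer: 'GAM'

Derivation:
Trace (tracking t):
s = 'gamma'  # -> s = 'gamma'
s = s.upper()  # -> s = 'GAMMA'
t = s[:3]  # -> t = 'GAM'
ans = len(t) + len(s)  # -> ans = 8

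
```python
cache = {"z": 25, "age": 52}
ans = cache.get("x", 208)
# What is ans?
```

Trace (tracking ans):
cache = {'z': 25, 'age': 52}  # -> cache = {'z': 25, 'age': 52}
ans = cache.get('x', 208)  # -> ans = 208

Answer: 208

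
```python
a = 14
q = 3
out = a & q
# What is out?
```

Trace (tracking out):
a = 14  # -> a = 14
q = 3  # -> q = 3
out = a & q  # -> out = 2

Answer: 2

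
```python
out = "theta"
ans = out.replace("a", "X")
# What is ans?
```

Answer: 'thetX'

Derivation:
Trace (tracking ans):
out = 'theta'  # -> out = 'theta'
ans = out.replace('a', 'X')  # -> ans = 'thetX'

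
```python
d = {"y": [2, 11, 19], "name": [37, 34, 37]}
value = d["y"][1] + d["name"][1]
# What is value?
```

Answer: 45

Derivation:
Trace (tracking value):
d = {'y': [2, 11, 19], 'name': [37, 34, 37]}  # -> d = {'y': [2, 11, 19], 'name': [37, 34, 37]}
value = d['y'][1] + d['name'][1]  # -> value = 45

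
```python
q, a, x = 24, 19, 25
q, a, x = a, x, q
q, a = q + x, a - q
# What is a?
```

Trace (tracking a):
q, a, x = (24, 19, 25)  # -> q = 24, a = 19, x = 25
q, a, x = (a, x, q)  # -> q = 19, a = 25, x = 24
q, a = (q + x, a - q)  # -> q = 43, a = 6

Answer: 6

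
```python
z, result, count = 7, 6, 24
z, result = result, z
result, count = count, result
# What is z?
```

Answer: 6

Derivation:
Trace (tracking z):
z, result, count = (7, 6, 24)  # -> z = 7, result = 6, count = 24
z, result = (result, z)  # -> z = 6, result = 7
result, count = (count, result)  # -> result = 24, count = 7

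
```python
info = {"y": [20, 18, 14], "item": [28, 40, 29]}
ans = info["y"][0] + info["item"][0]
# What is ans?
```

Trace (tracking ans):
info = {'y': [20, 18, 14], 'item': [28, 40, 29]}  # -> info = {'y': [20, 18, 14], 'item': [28, 40, 29]}
ans = info['y'][0] + info['item'][0]  # -> ans = 48

Answer: 48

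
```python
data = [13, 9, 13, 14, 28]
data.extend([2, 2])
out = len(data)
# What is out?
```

Trace (tracking out):
data = [13, 9, 13, 14, 28]  # -> data = [13, 9, 13, 14, 28]
data.extend([2, 2])  # -> data = [13, 9, 13, 14, 28, 2, 2]
out = len(data)  # -> out = 7

Answer: 7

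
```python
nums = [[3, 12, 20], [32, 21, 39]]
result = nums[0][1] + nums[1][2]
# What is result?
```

Trace (tracking result):
nums = [[3, 12, 20], [32, 21, 39]]  # -> nums = [[3, 12, 20], [32, 21, 39]]
result = nums[0][1] + nums[1][2]  # -> result = 51

Answer: 51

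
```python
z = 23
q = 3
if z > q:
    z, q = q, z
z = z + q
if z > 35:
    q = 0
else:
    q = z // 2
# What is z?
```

Trace (tracking z):
z = 23  # -> z = 23
q = 3  # -> q = 3
if z > q:  # condition is True
    z, q = (q, z)  # -> z = 3, q = 23
z = z + q  # -> z = 26
if z > 35:  # condition is False
else:
    q = z // 2  # -> q = 13

Answer: 26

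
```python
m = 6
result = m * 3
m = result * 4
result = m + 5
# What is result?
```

Trace (tracking result):
m = 6  # -> m = 6
result = m * 3  # -> result = 18
m = result * 4  # -> m = 72
result = m + 5  # -> result = 77

Answer: 77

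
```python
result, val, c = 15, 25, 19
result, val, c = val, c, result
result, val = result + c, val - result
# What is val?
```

Answer: -6

Derivation:
Trace (tracking val):
result, val, c = (15, 25, 19)  # -> result = 15, val = 25, c = 19
result, val, c = (val, c, result)  # -> result = 25, val = 19, c = 15
result, val = (result + c, val - result)  # -> result = 40, val = -6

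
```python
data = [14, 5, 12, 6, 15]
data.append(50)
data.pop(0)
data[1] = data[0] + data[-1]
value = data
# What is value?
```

Answer: [5, 55, 6, 15, 50]

Derivation:
Trace (tracking value):
data = [14, 5, 12, 6, 15]  # -> data = [14, 5, 12, 6, 15]
data.append(50)  # -> data = [14, 5, 12, 6, 15, 50]
data.pop(0)  # -> data = [5, 12, 6, 15, 50]
data[1] = data[0] + data[-1]  # -> data = [5, 55, 6, 15, 50]
value = data  # -> value = [5, 55, 6, 15, 50]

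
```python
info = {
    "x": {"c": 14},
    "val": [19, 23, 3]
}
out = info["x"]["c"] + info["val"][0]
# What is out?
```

Answer: 33

Derivation:
Trace (tracking out):
info = {'x': {'c': 14}, 'val': [19, 23, 3]}  # -> info = {'x': {'c': 14}, 'val': [19, 23, 3]}
out = info['x']['c'] + info['val'][0]  # -> out = 33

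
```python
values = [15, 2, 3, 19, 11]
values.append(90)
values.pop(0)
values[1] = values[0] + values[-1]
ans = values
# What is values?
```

Trace (tracking values):
values = [15, 2, 3, 19, 11]  # -> values = [15, 2, 3, 19, 11]
values.append(90)  # -> values = [15, 2, 3, 19, 11, 90]
values.pop(0)  # -> values = [2, 3, 19, 11, 90]
values[1] = values[0] + values[-1]  # -> values = [2, 92, 19, 11, 90]
ans = values  # -> ans = [2, 92, 19, 11, 90]

Answer: [2, 92, 19, 11, 90]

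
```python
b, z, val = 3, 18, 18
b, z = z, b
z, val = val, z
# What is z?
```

Trace (tracking z):
b, z, val = (3, 18, 18)  # -> b = 3, z = 18, val = 18
b, z = (z, b)  # -> b = 18, z = 3
z, val = (val, z)  # -> z = 18, val = 3

Answer: 18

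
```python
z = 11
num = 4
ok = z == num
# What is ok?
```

Trace (tracking ok):
z = 11  # -> z = 11
num = 4  # -> num = 4
ok = z == num  # -> ok = False

Answer: False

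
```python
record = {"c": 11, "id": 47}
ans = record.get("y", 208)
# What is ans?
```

Trace (tracking ans):
record = {'c': 11, 'id': 47}  # -> record = {'c': 11, 'id': 47}
ans = record.get('y', 208)  # -> ans = 208

Answer: 208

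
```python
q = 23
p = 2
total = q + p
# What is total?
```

Answer: 25

Derivation:
Trace (tracking total):
q = 23  # -> q = 23
p = 2  # -> p = 2
total = q + p  # -> total = 25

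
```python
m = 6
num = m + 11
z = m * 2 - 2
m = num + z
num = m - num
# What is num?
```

Answer: 10

Derivation:
Trace (tracking num):
m = 6  # -> m = 6
num = m + 11  # -> num = 17
z = m * 2 - 2  # -> z = 10
m = num + z  # -> m = 27
num = m - num  # -> num = 10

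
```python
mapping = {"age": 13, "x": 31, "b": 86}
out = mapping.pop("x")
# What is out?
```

Trace (tracking out):
mapping = {'age': 13, 'x': 31, 'b': 86}  # -> mapping = {'age': 13, 'x': 31, 'b': 86}
out = mapping.pop('x')  # -> out = 31

Answer: 31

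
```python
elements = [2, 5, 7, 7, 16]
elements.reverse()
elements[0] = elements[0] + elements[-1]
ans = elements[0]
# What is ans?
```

Trace (tracking ans):
elements = [2, 5, 7, 7, 16]  # -> elements = [2, 5, 7, 7, 16]
elements.reverse()  # -> elements = [16, 7, 7, 5, 2]
elements[0] = elements[0] + elements[-1]  # -> elements = [18, 7, 7, 5, 2]
ans = elements[0]  # -> ans = 18

Answer: 18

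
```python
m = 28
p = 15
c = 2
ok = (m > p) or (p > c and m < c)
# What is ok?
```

Trace (tracking ok):
m = 28  # -> m = 28
p = 15  # -> p = 15
c = 2  # -> c = 2
ok = m > p or (p > c and m < c)  # -> ok = True

Answer: True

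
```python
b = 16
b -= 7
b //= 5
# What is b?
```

Answer: 1

Derivation:
Trace (tracking b):
b = 16  # -> b = 16
b -= 7  # -> b = 9
b //= 5  # -> b = 1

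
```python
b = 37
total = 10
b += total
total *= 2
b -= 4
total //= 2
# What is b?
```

Answer: 43

Derivation:
Trace (tracking b):
b = 37  # -> b = 37
total = 10  # -> total = 10
b += total  # -> b = 47
total *= 2  # -> total = 20
b -= 4  # -> b = 43
total //= 2  # -> total = 10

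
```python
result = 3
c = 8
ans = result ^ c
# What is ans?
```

Trace (tracking ans):
result = 3  # -> result = 3
c = 8  # -> c = 8
ans = result ^ c  # -> ans = 11

Answer: 11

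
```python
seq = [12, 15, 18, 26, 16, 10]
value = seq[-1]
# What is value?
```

Answer: 10

Derivation:
Trace (tracking value):
seq = [12, 15, 18, 26, 16, 10]  # -> seq = [12, 15, 18, 26, 16, 10]
value = seq[-1]  # -> value = 10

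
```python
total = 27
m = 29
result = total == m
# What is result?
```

Trace (tracking result):
total = 27  # -> total = 27
m = 29  # -> m = 29
result = total == m  # -> result = False

Answer: False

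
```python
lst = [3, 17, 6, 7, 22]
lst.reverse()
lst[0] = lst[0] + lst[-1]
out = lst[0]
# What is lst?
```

Trace (tracking lst):
lst = [3, 17, 6, 7, 22]  # -> lst = [3, 17, 6, 7, 22]
lst.reverse()  # -> lst = [22, 7, 6, 17, 3]
lst[0] = lst[0] + lst[-1]  # -> lst = [25, 7, 6, 17, 3]
out = lst[0]  # -> out = 25

Answer: [25, 7, 6, 17, 3]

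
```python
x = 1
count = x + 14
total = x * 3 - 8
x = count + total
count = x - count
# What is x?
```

Trace (tracking x):
x = 1  # -> x = 1
count = x + 14  # -> count = 15
total = x * 3 - 8  # -> total = -5
x = count + total  # -> x = 10
count = x - count  # -> count = -5

Answer: 10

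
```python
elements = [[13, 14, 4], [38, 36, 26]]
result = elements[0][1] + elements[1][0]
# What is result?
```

Answer: 52

Derivation:
Trace (tracking result):
elements = [[13, 14, 4], [38, 36, 26]]  # -> elements = [[13, 14, 4], [38, 36, 26]]
result = elements[0][1] + elements[1][0]  # -> result = 52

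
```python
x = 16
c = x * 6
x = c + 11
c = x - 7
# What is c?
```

Answer: 100

Derivation:
Trace (tracking c):
x = 16  # -> x = 16
c = x * 6  # -> c = 96
x = c + 11  # -> x = 107
c = x - 7  # -> c = 100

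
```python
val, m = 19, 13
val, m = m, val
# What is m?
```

Answer: 19

Derivation:
Trace (tracking m):
val, m = (19, 13)  # -> val = 19, m = 13
val, m = (m, val)  # -> val = 13, m = 19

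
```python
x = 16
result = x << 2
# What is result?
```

Answer: 64

Derivation:
Trace (tracking result):
x = 16  # -> x = 16
result = x << 2  # -> result = 64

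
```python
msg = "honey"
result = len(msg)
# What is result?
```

Answer: 5

Derivation:
Trace (tracking result):
msg = 'honey'  # -> msg = 'honey'
result = len(msg)  # -> result = 5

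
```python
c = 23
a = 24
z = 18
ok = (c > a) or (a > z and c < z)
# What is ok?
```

Answer: False

Derivation:
Trace (tracking ok):
c = 23  # -> c = 23
a = 24  # -> a = 24
z = 18  # -> z = 18
ok = c > a or (a > z and c < z)  # -> ok = False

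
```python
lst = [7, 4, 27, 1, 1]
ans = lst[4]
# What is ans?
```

Answer: 1

Derivation:
Trace (tracking ans):
lst = [7, 4, 27, 1, 1]  # -> lst = [7, 4, 27, 1, 1]
ans = lst[4]  # -> ans = 1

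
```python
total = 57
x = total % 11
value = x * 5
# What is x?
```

Trace (tracking x):
total = 57  # -> total = 57
x = total % 11  # -> x = 2
value = x * 5  # -> value = 10

Answer: 2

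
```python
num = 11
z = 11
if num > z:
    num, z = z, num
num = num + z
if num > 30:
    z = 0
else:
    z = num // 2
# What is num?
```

Answer: 22

Derivation:
Trace (tracking num):
num = 11  # -> num = 11
z = 11  # -> z = 11
if num > z:  # condition is False
num = num + z  # -> num = 22
if num > 30:  # condition is False
else:
    z = num // 2  # -> z = 11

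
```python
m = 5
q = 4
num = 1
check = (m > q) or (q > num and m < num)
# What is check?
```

Answer: True

Derivation:
Trace (tracking check):
m = 5  # -> m = 5
q = 4  # -> q = 4
num = 1  # -> num = 1
check = m > q or (q > num and m < num)  # -> check = True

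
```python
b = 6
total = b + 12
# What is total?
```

Trace (tracking total):
b = 6  # -> b = 6
total = b + 12  # -> total = 18

Answer: 18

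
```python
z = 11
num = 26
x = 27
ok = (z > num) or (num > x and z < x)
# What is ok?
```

Answer: False

Derivation:
Trace (tracking ok):
z = 11  # -> z = 11
num = 26  # -> num = 26
x = 27  # -> x = 27
ok = z > num or (num > x and z < x)  # -> ok = False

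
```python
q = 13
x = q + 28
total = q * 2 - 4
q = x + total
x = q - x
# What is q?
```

Answer: 63

Derivation:
Trace (tracking q):
q = 13  # -> q = 13
x = q + 28  # -> x = 41
total = q * 2 - 4  # -> total = 22
q = x + total  # -> q = 63
x = q - x  # -> x = 22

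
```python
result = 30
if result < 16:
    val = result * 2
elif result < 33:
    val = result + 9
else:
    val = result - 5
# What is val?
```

Answer: 39

Derivation:
Trace (tracking val):
result = 30  # -> result = 30
if result < 16:  # condition is False
elif result < 33:  # condition is True
    val = result + 9  # -> val = 39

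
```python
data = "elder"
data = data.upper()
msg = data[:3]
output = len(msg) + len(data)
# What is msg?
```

Trace (tracking msg):
data = 'elder'  # -> data = 'elder'
data = data.upper()  # -> data = 'ELDER'
msg = data[:3]  # -> msg = 'ELD'
output = len(msg) + len(data)  # -> output = 8

Answer: 'ELD'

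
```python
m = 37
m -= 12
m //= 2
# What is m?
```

Trace (tracking m):
m = 37  # -> m = 37
m -= 12  # -> m = 25
m //= 2  # -> m = 12

Answer: 12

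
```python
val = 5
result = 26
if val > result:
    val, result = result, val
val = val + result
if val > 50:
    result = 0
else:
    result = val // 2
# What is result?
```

Answer: 15

Derivation:
Trace (tracking result):
val = 5  # -> val = 5
result = 26  # -> result = 26
if val > result:  # condition is False
val = val + result  # -> val = 31
if val > 50:  # condition is False
else:
    result = val // 2  # -> result = 15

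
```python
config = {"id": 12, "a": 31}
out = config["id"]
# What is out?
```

Answer: 12

Derivation:
Trace (tracking out):
config = {'id': 12, 'a': 31}  # -> config = {'id': 12, 'a': 31}
out = config['id']  # -> out = 12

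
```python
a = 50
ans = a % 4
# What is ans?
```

Trace (tracking ans):
a = 50  # -> a = 50
ans = a % 4  # -> ans = 2

Answer: 2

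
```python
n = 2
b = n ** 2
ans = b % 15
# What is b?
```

Answer: 4

Derivation:
Trace (tracking b):
n = 2  # -> n = 2
b = n ** 2  # -> b = 4
ans = b % 15  # -> ans = 4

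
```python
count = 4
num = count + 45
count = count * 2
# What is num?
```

Answer: 49

Derivation:
Trace (tracking num):
count = 4  # -> count = 4
num = count + 45  # -> num = 49
count = count * 2  # -> count = 8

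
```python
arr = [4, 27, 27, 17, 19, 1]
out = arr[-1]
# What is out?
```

Answer: 1

Derivation:
Trace (tracking out):
arr = [4, 27, 27, 17, 19, 1]  # -> arr = [4, 27, 27, 17, 19, 1]
out = arr[-1]  # -> out = 1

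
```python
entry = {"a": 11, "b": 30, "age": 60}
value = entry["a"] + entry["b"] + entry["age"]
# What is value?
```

Answer: 101

Derivation:
Trace (tracking value):
entry = {'a': 11, 'b': 30, 'age': 60}  # -> entry = {'a': 11, 'b': 30, 'age': 60}
value = entry['a'] + entry['b'] + entry['age']  # -> value = 101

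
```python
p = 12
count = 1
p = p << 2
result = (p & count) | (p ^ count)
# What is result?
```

Trace (tracking result):
p = 12  # -> p = 12
count = 1  # -> count = 1
p = p << 2  # -> p = 48
result = p & count | p ^ count  # -> result = 49

Answer: 49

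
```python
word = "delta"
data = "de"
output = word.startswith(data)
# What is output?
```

Trace (tracking output):
word = 'delta'  # -> word = 'delta'
data = 'de'  # -> data = 'de'
output = word.startswith(data)  # -> output = True

Answer: True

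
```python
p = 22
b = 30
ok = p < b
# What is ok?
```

Answer: True

Derivation:
Trace (tracking ok):
p = 22  # -> p = 22
b = 30  # -> b = 30
ok = p < b  # -> ok = True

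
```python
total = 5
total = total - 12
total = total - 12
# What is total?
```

Trace (tracking total):
total = 5  # -> total = 5
total = total - 12  # -> total = -7
total = total - 12  # -> total = -19

Answer: -19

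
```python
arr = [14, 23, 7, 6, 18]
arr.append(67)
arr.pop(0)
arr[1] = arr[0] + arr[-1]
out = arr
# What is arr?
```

Trace (tracking arr):
arr = [14, 23, 7, 6, 18]  # -> arr = [14, 23, 7, 6, 18]
arr.append(67)  # -> arr = [14, 23, 7, 6, 18, 67]
arr.pop(0)  # -> arr = [23, 7, 6, 18, 67]
arr[1] = arr[0] + arr[-1]  # -> arr = [23, 90, 6, 18, 67]
out = arr  # -> out = [23, 90, 6, 18, 67]

Answer: [23, 90, 6, 18, 67]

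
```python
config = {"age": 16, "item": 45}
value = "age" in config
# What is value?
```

Answer: True

Derivation:
Trace (tracking value):
config = {'age': 16, 'item': 45}  # -> config = {'age': 16, 'item': 45}
value = 'age' in config  # -> value = True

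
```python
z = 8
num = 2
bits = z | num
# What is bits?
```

Answer: 10

Derivation:
Trace (tracking bits):
z = 8  # -> z = 8
num = 2  # -> num = 2
bits = z | num  # -> bits = 10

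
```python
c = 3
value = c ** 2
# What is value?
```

Trace (tracking value):
c = 3  # -> c = 3
value = c ** 2  # -> value = 9

Answer: 9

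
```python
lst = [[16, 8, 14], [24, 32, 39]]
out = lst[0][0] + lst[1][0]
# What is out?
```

Trace (tracking out):
lst = [[16, 8, 14], [24, 32, 39]]  # -> lst = [[16, 8, 14], [24, 32, 39]]
out = lst[0][0] + lst[1][0]  # -> out = 40

Answer: 40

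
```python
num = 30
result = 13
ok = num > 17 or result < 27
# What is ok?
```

Trace (tracking ok):
num = 30  # -> num = 30
result = 13  # -> result = 13
ok = num > 17 or result < 27  # -> ok = True

Answer: True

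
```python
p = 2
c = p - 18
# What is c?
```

Answer: -16

Derivation:
Trace (tracking c):
p = 2  # -> p = 2
c = p - 18  # -> c = -16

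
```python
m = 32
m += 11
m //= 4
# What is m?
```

Trace (tracking m):
m = 32  # -> m = 32
m += 11  # -> m = 43
m //= 4  # -> m = 10

Answer: 10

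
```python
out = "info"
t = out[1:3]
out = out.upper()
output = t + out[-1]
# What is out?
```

Trace (tracking out):
out = 'info'  # -> out = 'info'
t = out[1:3]  # -> t = 'nf'
out = out.upper()  # -> out = 'INFO'
output = t + out[-1]  # -> output = 'nfO'

Answer: 'INFO'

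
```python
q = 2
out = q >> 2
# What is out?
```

Trace (tracking out):
q = 2  # -> q = 2
out = q >> 2  # -> out = 0

Answer: 0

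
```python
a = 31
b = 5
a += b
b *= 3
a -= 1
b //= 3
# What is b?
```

Trace (tracking b):
a = 31  # -> a = 31
b = 5  # -> b = 5
a += b  # -> a = 36
b *= 3  # -> b = 15
a -= 1  # -> a = 35
b //= 3  # -> b = 5

Answer: 5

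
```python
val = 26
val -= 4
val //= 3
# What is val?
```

Trace (tracking val):
val = 26  # -> val = 26
val -= 4  # -> val = 22
val //= 3  # -> val = 7

Answer: 7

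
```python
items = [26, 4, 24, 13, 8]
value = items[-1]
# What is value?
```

Trace (tracking value):
items = [26, 4, 24, 13, 8]  # -> items = [26, 4, 24, 13, 8]
value = items[-1]  # -> value = 8

Answer: 8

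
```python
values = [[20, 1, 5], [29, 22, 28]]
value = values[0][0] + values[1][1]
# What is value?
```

Answer: 42

Derivation:
Trace (tracking value):
values = [[20, 1, 5], [29, 22, 28]]  # -> values = [[20, 1, 5], [29, 22, 28]]
value = values[0][0] + values[1][1]  # -> value = 42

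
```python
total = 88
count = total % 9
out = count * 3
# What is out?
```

Answer: 21

Derivation:
Trace (tracking out):
total = 88  # -> total = 88
count = total % 9  # -> count = 7
out = count * 3  # -> out = 21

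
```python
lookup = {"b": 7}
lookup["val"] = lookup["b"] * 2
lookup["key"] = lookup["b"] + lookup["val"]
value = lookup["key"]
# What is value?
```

Answer: 21

Derivation:
Trace (tracking value):
lookup = {'b': 7}  # -> lookup = {'b': 7}
lookup['val'] = lookup['b'] * 2  # -> lookup = {'b': 7, 'val': 14}
lookup['key'] = lookup['b'] + lookup['val']  # -> lookup = {'b': 7, 'val': 14, 'key': 21}
value = lookup['key']  # -> value = 21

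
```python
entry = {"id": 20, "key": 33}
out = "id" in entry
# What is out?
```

Trace (tracking out):
entry = {'id': 20, 'key': 33}  # -> entry = {'id': 20, 'key': 33}
out = 'id' in entry  # -> out = True

Answer: True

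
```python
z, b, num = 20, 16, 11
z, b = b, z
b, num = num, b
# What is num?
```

Answer: 20

Derivation:
Trace (tracking num):
z, b, num = (20, 16, 11)  # -> z = 20, b = 16, num = 11
z, b = (b, z)  # -> z = 16, b = 20
b, num = (num, b)  # -> b = 11, num = 20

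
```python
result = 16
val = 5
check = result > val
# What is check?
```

Trace (tracking check):
result = 16  # -> result = 16
val = 5  # -> val = 5
check = result > val  # -> check = True

Answer: True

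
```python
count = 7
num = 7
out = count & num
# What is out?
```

Answer: 7

Derivation:
Trace (tracking out):
count = 7  # -> count = 7
num = 7  # -> num = 7
out = count & num  # -> out = 7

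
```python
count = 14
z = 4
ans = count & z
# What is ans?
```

Answer: 4

Derivation:
Trace (tracking ans):
count = 14  # -> count = 14
z = 4  # -> z = 4
ans = count & z  # -> ans = 4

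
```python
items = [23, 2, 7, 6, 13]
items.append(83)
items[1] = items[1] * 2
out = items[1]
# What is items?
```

Answer: [23, 4, 7, 6, 13, 83]

Derivation:
Trace (tracking items):
items = [23, 2, 7, 6, 13]  # -> items = [23, 2, 7, 6, 13]
items.append(83)  # -> items = [23, 2, 7, 6, 13, 83]
items[1] = items[1] * 2  # -> items = [23, 4, 7, 6, 13, 83]
out = items[1]  # -> out = 4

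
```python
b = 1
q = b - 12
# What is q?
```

Answer: -11

Derivation:
Trace (tracking q):
b = 1  # -> b = 1
q = b - 12  # -> q = -11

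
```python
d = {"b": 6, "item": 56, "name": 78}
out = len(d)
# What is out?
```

Trace (tracking out):
d = {'b': 6, 'item': 56, 'name': 78}  # -> d = {'b': 6, 'item': 56, 'name': 78}
out = len(d)  # -> out = 3

Answer: 3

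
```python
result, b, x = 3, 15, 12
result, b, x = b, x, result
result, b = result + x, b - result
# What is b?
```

Answer: -3

Derivation:
Trace (tracking b):
result, b, x = (3, 15, 12)  # -> result = 3, b = 15, x = 12
result, b, x = (b, x, result)  # -> result = 15, b = 12, x = 3
result, b = (result + x, b - result)  # -> result = 18, b = -3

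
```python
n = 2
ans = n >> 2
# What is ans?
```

Answer: 0

Derivation:
Trace (tracking ans):
n = 2  # -> n = 2
ans = n >> 2  # -> ans = 0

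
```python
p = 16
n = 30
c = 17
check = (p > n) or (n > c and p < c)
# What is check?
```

Trace (tracking check):
p = 16  # -> p = 16
n = 30  # -> n = 30
c = 17  # -> c = 17
check = p > n or (n > c and p < c)  # -> check = True

Answer: True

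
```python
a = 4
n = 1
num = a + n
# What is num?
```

Trace (tracking num):
a = 4  # -> a = 4
n = 1  # -> n = 1
num = a + n  # -> num = 5

Answer: 5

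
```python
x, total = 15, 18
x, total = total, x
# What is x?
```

Trace (tracking x):
x, total = (15, 18)  # -> x = 15, total = 18
x, total = (total, x)  # -> x = 18, total = 15

Answer: 18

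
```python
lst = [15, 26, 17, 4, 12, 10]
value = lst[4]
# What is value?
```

Answer: 12

Derivation:
Trace (tracking value):
lst = [15, 26, 17, 4, 12, 10]  # -> lst = [15, 26, 17, 4, 12, 10]
value = lst[4]  # -> value = 12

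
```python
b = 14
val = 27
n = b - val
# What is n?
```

Trace (tracking n):
b = 14  # -> b = 14
val = 27  # -> val = 27
n = b - val  # -> n = -13

Answer: -13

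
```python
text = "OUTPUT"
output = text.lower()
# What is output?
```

Answer: 'output'

Derivation:
Trace (tracking output):
text = 'OUTPUT'  # -> text = 'OUTPUT'
output = text.lower()  # -> output = 'output'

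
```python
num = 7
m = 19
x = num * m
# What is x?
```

Trace (tracking x):
num = 7  # -> num = 7
m = 19  # -> m = 19
x = num * m  # -> x = 133

Answer: 133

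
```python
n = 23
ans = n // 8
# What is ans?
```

Answer: 2

Derivation:
Trace (tracking ans):
n = 23  # -> n = 23
ans = n // 8  # -> ans = 2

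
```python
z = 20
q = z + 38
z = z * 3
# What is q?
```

Trace (tracking q):
z = 20  # -> z = 20
q = z + 38  # -> q = 58
z = z * 3  # -> z = 60

Answer: 58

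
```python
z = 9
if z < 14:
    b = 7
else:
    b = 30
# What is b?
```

Trace (tracking b):
z = 9  # -> z = 9
if z < 14:  # condition is True
    b = 7  # -> b = 7

Answer: 7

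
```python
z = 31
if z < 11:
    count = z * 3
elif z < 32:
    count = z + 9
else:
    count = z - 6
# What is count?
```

Trace (tracking count):
z = 31  # -> z = 31
if z < 11:  # condition is False
elif z < 32:  # condition is True
    count = z + 9  # -> count = 40

Answer: 40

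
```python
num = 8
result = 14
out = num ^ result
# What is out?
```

Answer: 6

Derivation:
Trace (tracking out):
num = 8  # -> num = 8
result = 14  # -> result = 14
out = num ^ result  # -> out = 6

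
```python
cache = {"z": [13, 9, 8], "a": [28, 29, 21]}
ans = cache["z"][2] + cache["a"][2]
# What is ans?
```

Trace (tracking ans):
cache = {'z': [13, 9, 8], 'a': [28, 29, 21]}  # -> cache = {'z': [13, 9, 8], 'a': [28, 29, 21]}
ans = cache['z'][2] + cache['a'][2]  # -> ans = 29

Answer: 29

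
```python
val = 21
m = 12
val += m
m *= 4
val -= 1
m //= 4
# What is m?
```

Trace (tracking m):
val = 21  # -> val = 21
m = 12  # -> m = 12
val += m  # -> val = 33
m *= 4  # -> m = 48
val -= 1  # -> val = 32
m //= 4  # -> m = 12

Answer: 12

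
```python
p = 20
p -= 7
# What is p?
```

Answer: 13

Derivation:
Trace (tracking p):
p = 20  # -> p = 20
p -= 7  # -> p = 13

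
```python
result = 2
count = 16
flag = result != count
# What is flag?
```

Answer: True

Derivation:
Trace (tracking flag):
result = 2  # -> result = 2
count = 16  # -> count = 16
flag = result != count  # -> flag = True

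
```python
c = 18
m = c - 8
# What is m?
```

Answer: 10

Derivation:
Trace (tracking m):
c = 18  # -> c = 18
m = c - 8  # -> m = 10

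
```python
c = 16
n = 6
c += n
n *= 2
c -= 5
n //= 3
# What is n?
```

Trace (tracking n):
c = 16  # -> c = 16
n = 6  # -> n = 6
c += n  # -> c = 22
n *= 2  # -> n = 12
c -= 5  # -> c = 17
n //= 3  # -> n = 4

Answer: 4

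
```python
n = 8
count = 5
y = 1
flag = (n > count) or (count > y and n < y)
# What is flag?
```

Answer: True

Derivation:
Trace (tracking flag):
n = 8  # -> n = 8
count = 5  # -> count = 5
y = 1  # -> y = 1
flag = n > count or (count > y and n < y)  # -> flag = True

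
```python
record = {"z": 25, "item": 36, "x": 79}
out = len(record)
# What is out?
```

Answer: 3

Derivation:
Trace (tracking out):
record = {'z': 25, 'item': 36, 'x': 79}  # -> record = {'z': 25, 'item': 36, 'x': 79}
out = len(record)  # -> out = 3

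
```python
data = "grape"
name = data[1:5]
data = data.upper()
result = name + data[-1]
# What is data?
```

Answer: 'GRAPE'

Derivation:
Trace (tracking data):
data = 'grape'  # -> data = 'grape'
name = data[1:5]  # -> name = 'rape'
data = data.upper()  # -> data = 'GRAPE'
result = name + data[-1]  # -> result = 'rapeE'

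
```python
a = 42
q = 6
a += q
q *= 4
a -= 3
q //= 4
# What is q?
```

Trace (tracking q):
a = 42  # -> a = 42
q = 6  # -> q = 6
a += q  # -> a = 48
q *= 4  # -> q = 24
a -= 3  # -> a = 45
q //= 4  # -> q = 6

Answer: 6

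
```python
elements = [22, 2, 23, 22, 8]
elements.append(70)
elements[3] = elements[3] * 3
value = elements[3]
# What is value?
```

Trace (tracking value):
elements = [22, 2, 23, 22, 8]  # -> elements = [22, 2, 23, 22, 8]
elements.append(70)  # -> elements = [22, 2, 23, 22, 8, 70]
elements[3] = elements[3] * 3  # -> elements = [22, 2, 23, 66, 8, 70]
value = elements[3]  # -> value = 66

Answer: 66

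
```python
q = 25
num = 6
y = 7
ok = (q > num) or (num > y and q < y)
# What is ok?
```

Trace (tracking ok):
q = 25  # -> q = 25
num = 6  # -> num = 6
y = 7  # -> y = 7
ok = q > num or (num > y and q < y)  # -> ok = True

Answer: True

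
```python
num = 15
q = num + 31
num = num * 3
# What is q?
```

Answer: 46

Derivation:
Trace (tracking q):
num = 15  # -> num = 15
q = num + 31  # -> q = 46
num = num * 3  # -> num = 45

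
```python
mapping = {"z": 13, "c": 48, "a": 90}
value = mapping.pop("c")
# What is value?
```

Trace (tracking value):
mapping = {'z': 13, 'c': 48, 'a': 90}  # -> mapping = {'z': 13, 'c': 48, 'a': 90}
value = mapping.pop('c')  # -> value = 48

Answer: 48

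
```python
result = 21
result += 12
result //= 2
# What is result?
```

Trace (tracking result):
result = 21  # -> result = 21
result += 12  # -> result = 33
result //= 2  # -> result = 16

Answer: 16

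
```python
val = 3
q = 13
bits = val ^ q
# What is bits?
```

Trace (tracking bits):
val = 3  # -> val = 3
q = 13  # -> q = 13
bits = val ^ q  # -> bits = 14

Answer: 14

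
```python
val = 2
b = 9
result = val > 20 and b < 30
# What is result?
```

Answer: False

Derivation:
Trace (tracking result):
val = 2  # -> val = 2
b = 9  # -> b = 9
result = val > 20 and b < 30  # -> result = False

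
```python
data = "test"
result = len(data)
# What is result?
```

Answer: 4

Derivation:
Trace (tracking result):
data = 'test'  # -> data = 'test'
result = len(data)  # -> result = 4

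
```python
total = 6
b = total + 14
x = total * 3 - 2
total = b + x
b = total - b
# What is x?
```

Trace (tracking x):
total = 6  # -> total = 6
b = total + 14  # -> b = 20
x = total * 3 - 2  # -> x = 16
total = b + x  # -> total = 36
b = total - b  # -> b = 16

Answer: 16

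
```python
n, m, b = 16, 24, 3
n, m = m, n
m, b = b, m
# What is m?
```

Trace (tracking m):
n, m, b = (16, 24, 3)  # -> n = 16, m = 24, b = 3
n, m = (m, n)  # -> n = 24, m = 16
m, b = (b, m)  # -> m = 3, b = 16

Answer: 3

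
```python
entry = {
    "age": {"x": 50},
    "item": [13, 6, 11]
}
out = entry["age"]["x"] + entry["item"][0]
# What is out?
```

Trace (tracking out):
entry = {'age': {'x': 50}, 'item': [13, 6, 11]}  # -> entry = {'age': {'x': 50}, 'item': [13, 6, 11]}
out = entry['age']['x'] + entry['item'][0]  # -> out = 63

Answer: 63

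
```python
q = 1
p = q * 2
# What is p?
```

Trace (tracking p):
q = 1  # -> q = 1
p = q * 2  # -> p = 2

Answer: 2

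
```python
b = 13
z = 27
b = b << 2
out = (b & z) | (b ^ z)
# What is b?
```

Trace (tracking b):
b = 13  # -> b = 13
z = 27  # -> z = 27
b = b << 2  # -> b = 52
out = b & z | b ^ z  # -> out = 63

Answer: 52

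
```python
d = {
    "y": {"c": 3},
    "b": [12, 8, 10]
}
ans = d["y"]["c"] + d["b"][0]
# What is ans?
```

Trace (tracking ans):
d = {'y': {'c': 3}, 'b': [12, 8, 10]}  # -> d = {'y': {'c': 3}, 'b': [12, 8, 10]}
ans = d['y']['c'] + d['b'][0]  # -> ans = 15

Answer: 15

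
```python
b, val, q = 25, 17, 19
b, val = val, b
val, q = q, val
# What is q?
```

Answer: 25

Derivation:
Trace (tracking q):
b, val, q = (25, 17, 19)  # -> b = 25, val = 17, q = 19
b, val = (val, b)  # -> b = 17, val = 25
val, q = (q, val)  # -> val = 19, q = 25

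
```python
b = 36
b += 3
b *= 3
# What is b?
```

Answer: 117

Derivation:
Trace (tracking b):
b = 36  # -> b = 36
b += 3  # -> b = 39
b *= 3  # -> b = 117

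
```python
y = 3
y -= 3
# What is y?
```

Trace (tracking y):
y = 3  # -> y = 3
y -= 3  # -> y = 0

Answer: 0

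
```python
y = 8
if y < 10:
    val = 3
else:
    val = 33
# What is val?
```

Trace (tracking val):
y = 8  # -> y = 8
if y < 10:  # condition is True
    val = 3  # -> val = 3

Answer: 3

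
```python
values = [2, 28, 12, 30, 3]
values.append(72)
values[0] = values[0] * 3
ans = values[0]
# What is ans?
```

Trace (tracking ans):
values = [2, 28, 12, 30, 3]  # -> values = [2, 28, 12, 30, 3]
values.append(72)  # -> values = [2, 28, 12, 30, 3, 72]
values[0] = values[0] * 3  # -> values = [6, 28, 12, 30, 3, 72]
ans = values[0]  # -> ans = 6

Answer: 6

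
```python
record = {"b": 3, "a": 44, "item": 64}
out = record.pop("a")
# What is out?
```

Answer: 44

Derivation:
Trace (tracking out):
record = {'b': 3, 'a': 44, 'item': 64}  # -> record = {'b': 3, 'a': 44, 'item': 64}
out = record.pop('a')  # -> out = 44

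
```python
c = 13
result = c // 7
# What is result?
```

Answer: 1

Derivation:
Trace (tracking result):
c = 13  # -> c = 13
result = c // 7  # -> result = 1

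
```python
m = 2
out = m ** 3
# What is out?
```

Answer: 8

Derivation:
Trace (tracking out):
m = 2  # -> m = 2
out = m ** 3  # -> out = 8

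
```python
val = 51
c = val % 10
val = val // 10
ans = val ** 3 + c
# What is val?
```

Trace (tracking val):
val = 51  # -> val = 51
c = val % 10  # -> c = 1
val = val // 10  # -> val = 5
ans = val ** 3 + c  # -> ans = 126

Answer: 5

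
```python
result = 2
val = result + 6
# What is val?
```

Answer: 8

Derivation:
Trace (tracking val):
result = 2  # -> result = 2
val = result + 6  # -> val = 8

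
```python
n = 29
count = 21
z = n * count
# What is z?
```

Answer: 609

Derivation:
Trace (tracking z):
n = 29  # -> n = 29
count = 21  # -> count = 21
z = n * count  # -> z = 609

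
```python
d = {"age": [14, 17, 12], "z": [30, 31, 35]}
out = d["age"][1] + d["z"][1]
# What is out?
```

Answer: 48

Derivation:
Trace (tracking out):
d = {'age': [14, 17, 12], 'z': [30, 31, 35]}  # -> d = {'age': [14, 17, 12], 'z': [30, 31, 35]}
out = d['age'][1] + d['z'][1]  # -> out = 48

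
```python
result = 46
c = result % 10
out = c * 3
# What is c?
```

Trace (tracking c):
result = 46  # -> result = 46
c = result % 10  # -> c = 6
out = c * 3  # -> out = 18

Answer: 6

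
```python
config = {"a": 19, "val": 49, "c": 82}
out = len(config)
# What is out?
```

Answer: 3

Derivation:
Trace (tracking out):
config = {'a': 19, 'val': 49, 'c': 82}  # -> config = {'a': 19, 'val': 49, 'c': 82}
out = len(config)  # -> out = 3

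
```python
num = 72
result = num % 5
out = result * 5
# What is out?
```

Trace (tracking out):
num = 72  # -> num = 72
result = num % 5  # -> result = 2
out = result * 5  # -> out = 10

Answer: 10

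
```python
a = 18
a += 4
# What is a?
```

Trace (tracking a):
a = 18  # -> a = 18
a += 4  # -> a = 22

Answer: 22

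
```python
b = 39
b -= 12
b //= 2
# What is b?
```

Trace (tracking b):
b = 39  # -> b = 39
b -= 12  # -> b = 27
b //= 2  # -> b = 13

Answer: 13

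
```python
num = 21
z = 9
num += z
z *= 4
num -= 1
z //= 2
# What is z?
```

Answer: 18

Derivation:
Trace (tracking z):
num = 21  # -> num = 21
z = 9  # -> z = 9
num += z  # -> num = 30
z *= 4  # -> z = 36
num -= 1  # -> num = 29
z //= 2  # -> z = 18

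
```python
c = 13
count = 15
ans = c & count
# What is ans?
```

Answer: 13

Derivation:
Trace (tracking ans):
c = 13  # -> c = 13
count = 15  # -> count = 15
ans = c & count  # -> ans = 13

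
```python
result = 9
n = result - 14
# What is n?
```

Answer: -5

Derivation:
Trace (tracking n):
result = 9  # -> result = 9
n = result - 14  # -> n = -5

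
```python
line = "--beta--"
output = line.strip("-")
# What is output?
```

Trace (tracking output):
line = '--beta--'  # -> line = '--beta--'
output = line.strip('-')  # -> output = 'beta'

Answer: 'beta'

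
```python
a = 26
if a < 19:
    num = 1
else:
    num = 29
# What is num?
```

Trace (tracking num):
a = 26  # -> a = 26
if a < 19:  # condition is False
else:
    num = 29  # -> num = 29

Answer: 29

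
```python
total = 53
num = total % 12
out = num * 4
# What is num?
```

Trace (tracking num):
total = 53  # -> total = 53
num = total % 12  # -> num = 5
out = num * 4  # -> out = 20

Answer: 5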